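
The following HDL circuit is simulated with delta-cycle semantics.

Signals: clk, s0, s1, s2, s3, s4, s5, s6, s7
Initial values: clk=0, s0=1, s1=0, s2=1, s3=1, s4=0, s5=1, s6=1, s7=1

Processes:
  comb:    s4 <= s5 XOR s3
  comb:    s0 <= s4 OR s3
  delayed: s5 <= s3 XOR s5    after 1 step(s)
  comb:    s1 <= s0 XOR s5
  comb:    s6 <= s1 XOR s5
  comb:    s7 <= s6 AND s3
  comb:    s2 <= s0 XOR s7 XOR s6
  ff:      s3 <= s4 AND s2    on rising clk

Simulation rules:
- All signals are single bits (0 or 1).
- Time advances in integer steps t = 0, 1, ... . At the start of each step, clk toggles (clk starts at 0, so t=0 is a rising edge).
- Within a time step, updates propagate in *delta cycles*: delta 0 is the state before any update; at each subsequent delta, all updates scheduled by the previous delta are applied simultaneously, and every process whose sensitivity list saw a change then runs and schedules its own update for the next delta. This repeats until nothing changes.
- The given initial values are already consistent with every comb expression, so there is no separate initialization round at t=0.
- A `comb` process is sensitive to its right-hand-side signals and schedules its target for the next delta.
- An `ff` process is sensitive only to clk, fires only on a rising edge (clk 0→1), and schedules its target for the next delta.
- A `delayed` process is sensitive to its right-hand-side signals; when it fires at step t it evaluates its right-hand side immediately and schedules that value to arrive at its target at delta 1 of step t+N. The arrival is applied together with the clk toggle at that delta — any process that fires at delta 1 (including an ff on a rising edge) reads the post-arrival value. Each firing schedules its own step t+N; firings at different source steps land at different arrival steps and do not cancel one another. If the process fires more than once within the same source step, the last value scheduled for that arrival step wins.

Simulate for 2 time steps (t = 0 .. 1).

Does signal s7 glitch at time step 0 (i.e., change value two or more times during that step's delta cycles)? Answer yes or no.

no

t=0 Δ0: s7=1 s2=1 s3=1 s6=1 clk=0 s0=1 s4=0 s1=0 s5=1
  Δ1: clk:0→1
  Δ2: s3:1→0
  Δ3: s7:1→0, s0:1→0, s4:0→1
  Δ4: s0:0→1, s1:0→1
  Δ5: s2:1→0, s6:1→0, s1:1→0
  Δ6: s2:0→1, s6:0→1
  Δ7: s2:1→0
  (7Δ to stable)
t=1 Δ0: s7=0 s2=0 s3=0 s6=1 clk=1 s0=1 s4=1 s1=0 s5=1
  Δ1: clk:1→0
  (1Δ to stable)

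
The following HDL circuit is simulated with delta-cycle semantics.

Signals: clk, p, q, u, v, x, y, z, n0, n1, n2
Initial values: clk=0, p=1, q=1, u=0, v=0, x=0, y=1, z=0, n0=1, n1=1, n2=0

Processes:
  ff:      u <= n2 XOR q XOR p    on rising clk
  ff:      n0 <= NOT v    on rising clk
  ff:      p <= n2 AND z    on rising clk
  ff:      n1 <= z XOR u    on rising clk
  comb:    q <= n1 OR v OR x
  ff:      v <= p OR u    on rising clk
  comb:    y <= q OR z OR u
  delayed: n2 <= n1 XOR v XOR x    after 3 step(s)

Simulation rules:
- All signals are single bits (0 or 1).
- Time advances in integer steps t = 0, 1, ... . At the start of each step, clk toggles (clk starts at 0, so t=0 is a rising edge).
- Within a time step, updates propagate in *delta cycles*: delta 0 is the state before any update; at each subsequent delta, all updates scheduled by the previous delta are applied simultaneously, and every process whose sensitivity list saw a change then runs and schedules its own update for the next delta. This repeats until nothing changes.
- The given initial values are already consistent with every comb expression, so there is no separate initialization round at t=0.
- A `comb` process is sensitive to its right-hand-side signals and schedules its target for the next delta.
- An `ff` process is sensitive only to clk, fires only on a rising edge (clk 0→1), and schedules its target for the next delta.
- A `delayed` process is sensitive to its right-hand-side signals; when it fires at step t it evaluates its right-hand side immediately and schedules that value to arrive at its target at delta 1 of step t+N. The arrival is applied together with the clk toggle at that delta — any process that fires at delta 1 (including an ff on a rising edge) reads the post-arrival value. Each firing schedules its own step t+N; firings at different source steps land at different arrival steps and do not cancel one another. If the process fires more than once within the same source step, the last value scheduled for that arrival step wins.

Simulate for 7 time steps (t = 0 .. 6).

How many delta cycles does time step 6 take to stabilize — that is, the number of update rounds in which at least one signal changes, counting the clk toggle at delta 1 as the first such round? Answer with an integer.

2

t0.Δ0 n2=0 p=1 q=1 n1=1 u=0 v=0 clk=0 x=0 y=1 n0=1 z=0
t0.Δ1 n2=0 p=1 q=1 n1=1 u=0 v=0 clk=1 x=0 y=1 n0=1 z=0
t0.Δ2 n2=0 p=0 q=1 n1=0 u=0 v=1 clk=1 x=0 y=1 n0=1 z=0
t1.Δ0 n2=0 p=0 q=1 n1=0 u=0 v=1 clk=1 x=0 y=1 n0=1 z=0
t1.Δ1 n2=0 p=0 q=1 n1=0 u=0 v=1 clk=0 x=0 y=1 n0=1 z=0
t2.Δ0 n2=0 p=0 q=1 n1=0 u=0 v=1 clk=0 x=0 y=1 n0=1 z=0
t2.Δ1 n2=0 p=0 q=1 n1=0 u=0 v=1 clk=1 x=0 y=1 n0=1 z=0
t2.Δ2 n2=0 p=0 q=1 n1=0 u=1 v=0 clk=1 x=0 y=1 n0=0 z=0
t2.Δ3 n2=0 p=0 q=0 n1=0 u=1 v=0 clk=1 x=0 y=1 n0=0 z=0
t3.Δ0 n2=0 p=0 q=0 n1=0 u=1 v=0 clk=1 x=0 y=1 n0=0 z=0
t3.Δ1 n2=1 p=0 q=0 n1=0 u=1 v=0 clk=0 x=0 y=1 n0=0 z=0
t4.Δ0 n2=1 p=0 q=0 n1=0 u=1 v=0 clk=0 x=0 y=1 n0=0 z=0
t4.Δ1 n2=1 p=0 q=0 n1=0 u=1 v=0 clk=1 x=0 y=1 n0=0 z=0
t4.Δ2 n2=1 p=0 q=0 n1=1 u=1 v=1 clk=1 x=0 y=1 n0=1 z=0
t4.Δ3 n2=1 p=0 q=1 n1=1 u=1 v=1 clk=1 x=0 y=1 n0=1 z=0
t5.Δ0 n2=1 p=0 q=1 n1=1 u=1 v=1 clk=1 x=0 y=1 n0=1 z=0
t5.Δ1 n2=0 p=0 q=1 n1=1 u=1 v=1 clk=0 x=0 y=1 n0=1 z=0
t6.Δ0 n2=0 p=0 q=1 n1=1 u=1 v=1 clk=0 x=0 y=1 n0=1 z=0
t6.Δ1 n2=0 p=0 q=1 n1=1 u=1 v=1 clk=1 x=0 y=1 n0=1 z=0
t6.Δ2 n2=0 p=0 q=1 n1=1 u=1 v=1 clk=1 x=0 y=1 n0=0 z=0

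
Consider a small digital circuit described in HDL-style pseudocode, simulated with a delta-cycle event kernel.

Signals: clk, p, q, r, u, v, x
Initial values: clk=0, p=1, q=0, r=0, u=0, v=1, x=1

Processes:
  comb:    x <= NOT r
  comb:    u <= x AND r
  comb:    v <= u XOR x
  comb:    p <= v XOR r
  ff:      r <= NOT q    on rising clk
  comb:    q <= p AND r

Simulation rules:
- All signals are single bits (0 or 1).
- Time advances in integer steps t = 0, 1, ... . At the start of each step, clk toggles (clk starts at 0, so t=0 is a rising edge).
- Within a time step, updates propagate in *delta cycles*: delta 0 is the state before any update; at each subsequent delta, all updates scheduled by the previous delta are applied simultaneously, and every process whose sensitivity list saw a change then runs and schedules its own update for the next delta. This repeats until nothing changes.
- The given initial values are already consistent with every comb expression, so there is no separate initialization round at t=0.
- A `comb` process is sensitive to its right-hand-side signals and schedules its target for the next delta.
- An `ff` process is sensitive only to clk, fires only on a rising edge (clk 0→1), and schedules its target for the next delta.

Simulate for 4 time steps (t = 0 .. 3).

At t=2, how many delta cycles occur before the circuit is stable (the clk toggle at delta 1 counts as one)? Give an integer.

t=0 Δ0: u=0 v=1 q=0 x=1 p=1 r=0 clk=0
  Δ1: clk:0→1
  Δ2: r:0→1
  Δ3: u:0→1, q:0→1, x:1→0, p:1→0
  Δ4: u:1→0, q:1→0
  Δ5: v:1→0
  Δ6: p:0→1
  Δ7: q:0→1
  (7Δ to stable)
t=1 Δ0: u=0 v=0 q=1 x=0 p=1 r=1 clk=1
  Δ1: clk:1→0
  (1Δ to stable)
t=2 Δ0: u=0 v=0 q=1 x=0 p=1 r=1 clk=0
  Δ1: clk:0→1
  Δ2: r:1→0
  Δ3: q:1→0, x:0→1, p:1→0
  Δ4: v:0→1
  Δ5: p:0→1
  (5Δ to stable)
t=3 Δ0: u=0 v=1 q=0 x=1 p=1 r=0 clk=1
  Δ1: clk:1→0
  (1Δ to stable)

5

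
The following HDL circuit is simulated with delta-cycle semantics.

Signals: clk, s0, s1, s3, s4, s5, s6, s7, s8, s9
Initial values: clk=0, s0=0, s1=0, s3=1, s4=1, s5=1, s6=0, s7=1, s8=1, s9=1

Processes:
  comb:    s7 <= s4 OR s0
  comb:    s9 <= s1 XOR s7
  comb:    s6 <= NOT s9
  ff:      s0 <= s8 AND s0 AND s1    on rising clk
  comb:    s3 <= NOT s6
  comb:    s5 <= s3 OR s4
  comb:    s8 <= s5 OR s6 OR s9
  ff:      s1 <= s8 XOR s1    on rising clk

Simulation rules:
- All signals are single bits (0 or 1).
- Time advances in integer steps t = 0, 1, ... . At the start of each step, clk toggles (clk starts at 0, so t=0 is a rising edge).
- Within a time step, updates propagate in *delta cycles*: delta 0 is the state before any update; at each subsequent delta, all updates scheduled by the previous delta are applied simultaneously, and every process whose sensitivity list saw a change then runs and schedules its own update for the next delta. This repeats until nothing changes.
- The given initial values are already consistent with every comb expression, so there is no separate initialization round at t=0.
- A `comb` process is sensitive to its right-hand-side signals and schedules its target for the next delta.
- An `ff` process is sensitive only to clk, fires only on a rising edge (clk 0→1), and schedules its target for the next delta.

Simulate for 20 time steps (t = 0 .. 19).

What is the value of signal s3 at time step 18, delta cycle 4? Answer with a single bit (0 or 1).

0

t0.Δ0 clk=0 s7=1 s3=1 s4=1 s0=0 s5=1 s6=0 s8=1 s9=1 s1=0
t0.Δ1 clk=1 s7=1 s3=1 s4=1 s0=0 s5=1 s6=0 s8=1 s9=1 s1=0
t0.Δ2 clk=1 s7=1 s3=1 s4=1 s0=0 s5=1 s6=0 s8=1 s9=1 s1=1
t0.Δ3 clk=1 s7=1 s3=1 s4=1 s0=0 s5=1 s6=0 s8=1 s9=0 s1=1
t0.Δ4 clk=1 s7=1 s3=1 s4=1 s0=0 s5=1 s6=1 s8=1 s9=0 s1=1
t0.Δ5 clk=1 s7=1 s3=0 s4=1 s0=0 s5=1 s6=1 s8=1 s9=0 s1=1
t1.Δ0 clk=1 s7=1 s3=0 s4=1 s0=0 s5=1 s6=1 s8=1 s9=0 s1=1
t1.Δ1 clk=0 s7=1 s3=0 s4=1 s0=0 s5=1 s6=1 s8=1 s9=0 s1=1
t2.Δ0 clk=0 s7=1 s3=0 s4=1 s0=0 s5=1 s6=1 s8=1 s9=0 s1=1
t2.Δ1 clk=1 s7=1 s3=0 s4=1 s0=0 s5=1 s6=1 s8=1 s9=0 s1=1
t2.Δ2 clk=1 s7=1 s3=0 s4=1 s0=0 s5=1 s6=1 s8=1 s9=0 s1=0
t2.Δ3 clk=1 s7=1 s3=0 s4=1 s0=0 s5=1 s6=1 s8=1 s9=1 s1=0
t2.Δ4 clk=1 s7=1 s3=0 s4=1 s0=0 s5=1 s6=0 s8=1 s9=1 s1=0
t2.Δ5 clk=1 s7=1 s3=1 s4=1 s0=0 s5=1 s6=0 s8=1 s9=1 s1=0
t3.Δ0 clk=1 s7=1 s3=1 s4=1 s0=0 s5=1 s6=0 s8=1 s9=1 s1=0
t3.Δ1 clk=0 s7=1 s3=1 s4=1 s0=0 s5=1 s6=0 s8=1 s9=1 s1=0
t4.Δ0 clk=0 s7=1 s3=1 s4=1 s0=0 s5=1 s6=0 s8=1 s9=1 s1=0
t4.Δ1 clk=1 s7=1 s3=1 s4=1 s0=0 s5=1 s6=0 s8=1 s9=1 s1=0
t4.Δ2 clk=1 s7=1 s3=1 s4=1 s0=0 s5=1 s6=0 s8=1 s9=1 s1=1
t4.Δ3 clk=1 s7=1 s3=1 s4=1 s0=0 s5=1 s6=0 s8=1 s9=0 s1=1
t4.Δ4 clk=1 s7=1 s3=1 s4=1 s0=0 s5=1 s6=1 s8=1 s9=0 s1=1
t4.Δ5 clk=1 s7=1 s3=0 s4=1 s0=0 s5=1 s6=1 s8=1 s9=0 s1=1
t5.Δ0 clk=1 s7=1 s3=0 s4=1 s0=0 s5=1 s6=1 s8=1 s9=0 s1=1
t5.Δ1 clk=0 s7=1 s3=0 s4=1 s0=0 s5=1 s6=1 s8=1 s9=0 s1=1
t6.Δ0 clk=0 s7=1 s3=0 s4=1 s0=0 s5=1 s6=1 s8=1 s9=0 s1=1
t6.Δ1 clk=1 s7=1 s3=0 s4=1 s0=0 s5=1 s6=1 s8=1 s9=0 s1=1
t6.Δ2 clk=1 s7=1 s3=0 s4=1 s0=0 s5=1 s6=1 s8=1 s9=0 s1=0
t6.Δ3 clk=1 s7=1 s3=0 s4=1 s0=0 s5=1 s6=1 s8=1 s9=1 s1=0
t6.Δ4 clk=1 s7=1 s3=0 s4=1 s0=0 s5=1 s6=0 s8=1 s9=1 s1=0
t6.Δ5 clk=1 s7=1 s3=1 s4=1 s0=0 s5=1 s6=0 s8=1 s9=1 s1=0
t7.Δ0 clk=1 s7=1 s3=1 s4=1 s0=0 s5=1 s6=0 s8=1 s9=1 s1=0
t7.Δ1 clk=0 s7=1 s3=1 s4=1 s0=0 s5=1 s6=0 s8=1 s9=1 s1=0
t8.Δ0 clk=0 s7=1 s3=1 s4=1 s0=0 s5=1 s6=0 s8=1 s9=1 s1=0
t8.Δ1 clk=1 s7=1 s3=1 s4=1 s0=0 s5=1 s6=0 s8=1 s9=1 s1=0
t8.Δ2 clk=1 s7=1 s3=1 s4=1 s0=0 s5=1 s6=0 s8=1 s9=1 s1=1
t8.Δ3 clk=1 s7=1 s3=1 s4=1 s0=0 s5=1 s6=0 s8=1 s9=0 s1=1
t8.Δ4 clk=1 s7=1 s3=1 s4=1 s0=0 s5=1 s6=1 s8=1 s9=0 s1=1
t8.Δ5 clk=1 s7=1 s3=0 s4=1 s0=0 s5=1 s6=1 s8=1 s9=0 s1=1
t9.Δ0 clk=1 s7=1 s3=0 s4=1 s0=0 s5=1 s6=1 s8=1 s9=0 s1=1
t9.Δ1 clk=0 s7=1 s3=0 s4=1 s0=0 s5=1 s6=1 s8=1 s9=0 s1=1
t10.Δ0 clk=0 s7=1 s3=0 s4=1 s0=0 s5=1 s6=1 s8=1 s9=0 s1=1
t10.Δ1 clk=1 s7=1 s3=0 s4=1 s0=0 s5=1 s6=1 s8=1 s9=0 s1=1
t10.Δ2 clk=1 s7=1 s3=0 s4=1 s0=0 s5=1 s6=1 s8=1 s9=0 s1=0
t10.Δ3 clk=1 s7=1 s3=0 s4=1 s0=0 s5=1 s6=1 s8=1 s9=1 s1=0
t10.Δ4 clk=1 s7=1 s3=0 s4=1 s0=0 s5=1 s6=0 s8=1 s9=1 s1=0
t10.Δ5 clk=1 s7=1 s3=1 s4=1 s0=0 s5=1 s6=0 s8=1 s9=1 s1=0
t11.Δ0 clk=1 s7=1 s3=1 s4=1 s0=0 s5=1 s6=0 s8=1 s9=1 s1=0
t11.Δ1 clk=0 s7=1 s3=1 s4=1 s0=0 s5=1 s6=0 s8=1 s9=1 s1=0
t12.Δ0 clk=0 s7=1 s3=1 s4=1 s0=0 s5=1 s6=0 s8=1 s9=1 s1=0
t12.Δ1 clk=1 s7=1 s3=1 s4=1 s0=0 s5=1 s6=0 s8=1 s9=1 s1=0
t12.Δ2 clk=1 s7=1 s3=1 s4=1 s0=0 s5=1 s6=0 s8=1 s9=1 s1=1
t12.Δ3 clk=1 s7=1 s3=1 s4=1 s0=0 s5=1 s6=0 s8=1 s9=0 s1=1
t12.Δ4 clk=1 s7=1 s3=1 s4=1 s0=0 s5=1 s6=1 s8=1 s9=0 s1=1
t12.Δ5 clk=1 s7=1 s3=0 s4=1 s0=0 s5=1 s6=1 s8=1 s9=0 s1=1
t13.Δ0 clk=1 s7=1 s3=0 s4=1 s0=0 s5=1 s6=1 s8=1 s9=0 s1=1
t13.Δ1 clk=0 s7=1 s3=0 s4=1 s0=0 s5=1 s6=1 s8=1 s9=0 s1=1
t14.Δ0 clk=0 s7=1 s3=0 s4=1 s0=0 s5=1 s6=1 s8=1 s9=0 s1=1
t14.Δ1 clk=1 s7=1 s3=0 s4=1 s0=0 s5=1 s6=1 s8=1 s9=0 s1=1
t14.Δ2 clk=1 s7=1 s3=0 s4=1 s0=0 s5=1 s6=1 s8=1 s9=0 s1=0
t14.Δ3 clk=1 s7=1 s3=0 s4=1 s0=0 s5=1 s6=1 s8=1 s9=1 s1=0
t14.Δ4 clk=1 s7=1 s3=0 s4=1 s0=0 s5=1 s6=0 s8=1 s9=1 s1=0
t14.Δ5 clk=1 s7=1 s3=1 s4=1 s0=0 s5=1 s6=0 s8=1 s9=1 s1=0
t15.Δ0 clk=1 s7=1 s3=1 s4=1 s0=0 s5=1 s6=0 s8=1 s9=1 s1=0
t15.Δ1 clk=0 s7=1 s3=1 s4=1 s0=0 s5=1 s6=0 s8=1 s9=1 s1=0
t16.Δ0 clk=0 s7=1 s3=1 s4=1 s0=0 s5=1 s6=0 s8=1 s9=1 s1=0
t16.Δ1 clk=1 s7=1 s3=1 s4=1 s0=0 s5=1 s6=0 s8=1 s9=1 s1=0
t16.Δ2 clk=1 s7=1 s3=1 s4=1 s0=0 s5=1 s6=0 s8=1 s9=1 s1=1
t16.Δ3 clk=1 s7=1 s3=1 s4=1 s0=0 s5=1 s6=0 s8=1 s9=0 s1=1
t16.Δ4 clk=1 s7=1 s3=1 s4=1 s0=0 s5=1 s6=1 s8=1 s9=0 s1=1
t16.Δ5 clk=1 s7=1 s3=0 s4=1 s0=0 s5=1 s6=1 s8=1 s9=0 s1=1
t17.Δ0 clk=1 s7=1 s3=0 s4=1 s0=0 s5=1 s6=1 s8=1 s9=0 s1=1
t17.Δ1 clk=0 s7=1 s3=0 s4=1 s0=0 s5=1 s6=1 s8=1 s9=0 s1=1
t18.Δ0 clk=0 s7=1 s3=0 s4=1 s0=0 s5=1 s6=1 s8=1 s9=0 s1=1
t18.Δ1 clk=1 s7=1 s3=0 s4=1 s0=0 s5=1 s6=1 s8=1 s9=0 s1=1
t18.Δ2 clk=1 s7=1 s3=0 s4=1 s0=0 s5=1 s6=1 s8=1 s9=0 s1=0
t18.Δ3 clk=1 s7=1 s3=0 s4=1 s0=0 s5=1 s6=1 s8=1 s9=1 s1=0
t18.Δ4 clk=1 s7=1 s3=0 s4=1 s0=0 s5=1 s6=0 s8=1 s9=1 s1=0
t18.Δ5 clk=1 s7=1 s3=1 s4=1 s0=0 s5=1 s6=0 s8=1 s9=1 s1=0
t19.Δ0 clk=1 s7=1 s3=1 s4=1 s0=0 s5=1 s6=0 s8=1 s9=1 s1=0
t19.Δ1 clk=0 s7=1 s3=1 s4=1 s0=0 s5=1 s6=0 s8=1 s9=1 s1=0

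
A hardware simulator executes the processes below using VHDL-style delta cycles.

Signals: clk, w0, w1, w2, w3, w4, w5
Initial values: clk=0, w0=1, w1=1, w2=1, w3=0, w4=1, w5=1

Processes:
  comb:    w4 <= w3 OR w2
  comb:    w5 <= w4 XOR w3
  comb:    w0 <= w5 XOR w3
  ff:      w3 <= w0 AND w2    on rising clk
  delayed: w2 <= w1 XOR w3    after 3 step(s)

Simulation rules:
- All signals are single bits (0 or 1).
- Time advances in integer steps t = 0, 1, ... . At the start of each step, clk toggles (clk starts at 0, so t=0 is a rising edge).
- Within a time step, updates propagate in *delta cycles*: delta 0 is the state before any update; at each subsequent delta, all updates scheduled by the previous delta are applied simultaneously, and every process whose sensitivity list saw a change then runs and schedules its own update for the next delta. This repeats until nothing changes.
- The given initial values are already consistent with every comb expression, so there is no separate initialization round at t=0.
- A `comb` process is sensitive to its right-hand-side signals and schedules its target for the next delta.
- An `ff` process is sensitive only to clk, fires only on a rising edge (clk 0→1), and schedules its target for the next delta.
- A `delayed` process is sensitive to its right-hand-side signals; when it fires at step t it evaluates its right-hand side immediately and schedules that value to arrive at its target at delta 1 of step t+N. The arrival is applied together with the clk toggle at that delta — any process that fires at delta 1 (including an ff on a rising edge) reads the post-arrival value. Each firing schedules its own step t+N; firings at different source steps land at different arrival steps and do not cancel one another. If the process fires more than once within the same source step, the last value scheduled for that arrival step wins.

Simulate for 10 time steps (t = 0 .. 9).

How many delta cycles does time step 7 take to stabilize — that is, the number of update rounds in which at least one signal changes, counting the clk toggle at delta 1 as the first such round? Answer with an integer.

4

t0.Δ0 w3=0 w4=1 w5=1 w2=1 w1=1 w0=1 clk=0
t0.Δ1 w3=0 w4=1 w5=1 w2=1 w1=1 w0=1 clk=1
t0.Δ2 w3=1 w4=1 w5=1 w2=1 w1=1 w0=1 clk=1
t0.Δ3 w3=1 w4=1 w5=0 w2=1 w1=1 w0=0 clk=1
t0.Δ4 w3=1 w4=1 w5=0 w2=1 w1=1 w0=1 clk=1
t1.Δ0 w3=1 w4=1 w5=0 w2=1 w1=1 w0=1 clk=1
t1.Δ1 w3=1 w4=1 w5=0 w2=1 w1=1 w0=1 clk=0
t2.Δ0 w3=1 w4=1 w5=0 w2=1 w1=1 w0=1 clk=0
t2.Δ1 w3=1 w4=1 w5=0 w2=1 w1=1 w0=1 clk=1
t3.Δ0 w3=1 w4=1 w5=0 w2=1 w1=1 w0=1 clk=1
t3.Δ1 w3=1 w4=1 w5=0 w2=0 w1=1 w0=1 clk=0
t4.Δ0 w3=1 w4=1 w5=0 w2=0 w1=1 w0=1 clk=0
t4.Δ1 w3=1 w4=1 w5=0 w2=0 w1=1 w0=1 clk=1
t4.Δ2 w3=0 w4=1 w5=0 w2=0 w1=1 w0=1 clk=1
t4.Δ3 w3=0 w4=0 w5=1 w2=0 w1=1 w0=0 clk=1
t4.Δ4 w3=0 w4=0 w5=0 w2=0 w1=1 w0=1 clk=1
t4.Δ5 w3=0 w4=0 w5=0 w2=0 w1=1 w0=0 clk=1
t5.Δ0 w3=0 w4=0 w5=0 w2=0 w1=1 w0=0 clk=1
t5.Δ1 w3=0 w4=0 w5=0 w2=0 w1=1 w0=0 clk=0
t6.Δ0 w3=0 w4=0 w5=0 w2=0 w1=1 w0=0 clk=0
t6.Δ1 w3=0 w4=0 w5=0 w2=0 w1=1 w0=0 clk=1
t7.Δ0 w3=0 w4=0 w5=0 w2=0 w1=1 w0=0 clk=1
t7.Δ1 w3=0 w4=0 w5=0 w2=1 w1=1 w0=0 clk=0
t7.Δ2 w3=0 w4=1 w5=0 w2=1 w1=1 w0=0 clk=0
t7.Δ3 w3=0 w4=1 w5=1 w2=1 w1=1 w0=0 clk=0
t7.Δ4 w3=0 w4=1 w5=1 w2=1 w1=1 w0=1 clk=0
t8.Δ0 w3=0 w4=1 w5=1 w2=1 w1=1 w0=1 clk=0
t8.Δ1 w3=0 w4=1 w5=1 w2=1 w1=1 w0=1 clk=1
t8.Δ2 w3=1 w4=1 w5=1 w2=1 w1=1 w0=1 clk=1
t8.Δ3 w3=1 w4=1 w5=0 w2=1 w1=1 w0=0 clk=1
t8.Δ4 w3=1 w4=1 w5=0 w2=1 w1=1 w0=1 clk=1
t9.Δ0 w3=1 w4=1 w5=0 w2=1 w1=1 w0=1 clk=1
t9.Δ1 w3=1 w4=1 w5=0 w2=1 w1=1 w0=1 clk=0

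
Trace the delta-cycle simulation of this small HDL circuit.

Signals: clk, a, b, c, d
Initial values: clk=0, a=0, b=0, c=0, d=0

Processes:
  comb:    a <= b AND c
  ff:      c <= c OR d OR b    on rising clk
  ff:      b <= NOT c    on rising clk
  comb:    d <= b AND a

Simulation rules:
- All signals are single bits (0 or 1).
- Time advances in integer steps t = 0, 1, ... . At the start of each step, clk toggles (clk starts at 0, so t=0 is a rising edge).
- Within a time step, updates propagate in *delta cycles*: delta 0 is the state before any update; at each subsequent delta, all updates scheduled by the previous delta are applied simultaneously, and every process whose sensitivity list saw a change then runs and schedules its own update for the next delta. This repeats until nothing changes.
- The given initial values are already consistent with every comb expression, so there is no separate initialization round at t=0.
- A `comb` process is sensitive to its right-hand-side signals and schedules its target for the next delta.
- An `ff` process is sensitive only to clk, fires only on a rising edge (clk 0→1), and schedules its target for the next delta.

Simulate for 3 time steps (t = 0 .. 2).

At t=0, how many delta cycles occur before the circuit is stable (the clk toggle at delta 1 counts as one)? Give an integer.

[bits: b,clk,d,c,a]
t=0: Δ0=00000 Δ1=01000 Δ2=11000 | 2Δ
t=1: Δ0=11000 Δ1=10000 | 1Δ
t=2: Δ0=10000 Δ1=11000 Δ2=11010 Δ3=11011 Δ4=11111 | 4Δ

2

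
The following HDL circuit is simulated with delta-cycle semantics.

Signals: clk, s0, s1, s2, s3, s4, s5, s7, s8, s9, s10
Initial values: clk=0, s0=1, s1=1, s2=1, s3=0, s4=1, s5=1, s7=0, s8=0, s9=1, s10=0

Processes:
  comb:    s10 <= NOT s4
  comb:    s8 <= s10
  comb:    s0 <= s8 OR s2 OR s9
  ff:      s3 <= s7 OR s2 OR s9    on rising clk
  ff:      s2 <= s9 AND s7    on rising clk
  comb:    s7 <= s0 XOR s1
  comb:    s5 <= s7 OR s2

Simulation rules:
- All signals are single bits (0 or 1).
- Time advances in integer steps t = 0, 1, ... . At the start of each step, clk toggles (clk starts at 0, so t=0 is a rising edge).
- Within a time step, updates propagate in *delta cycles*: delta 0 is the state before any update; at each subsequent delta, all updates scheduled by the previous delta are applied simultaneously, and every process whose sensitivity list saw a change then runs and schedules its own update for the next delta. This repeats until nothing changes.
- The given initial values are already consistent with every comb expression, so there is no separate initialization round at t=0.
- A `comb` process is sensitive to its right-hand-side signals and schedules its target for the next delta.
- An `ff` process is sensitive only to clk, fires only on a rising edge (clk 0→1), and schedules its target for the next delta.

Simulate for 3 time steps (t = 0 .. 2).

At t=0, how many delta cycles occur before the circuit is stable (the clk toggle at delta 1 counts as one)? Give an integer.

t0.Δ0 s0=1 s1=1 s8=0 clk=0 s4=1 s2=1 s7=0 s9=1 s5=1 s3=0 s10=0
t0.Δ1 s0=1 s1=1 s8=0 clk=1 s4=1 s2=1 s7=0 s9=1 s5=1 s3=0 s10=0
t0.Δ2 s0=1 s1=1 s8=0 clk=1 s4=1 s2=0 s7=0 s9=1 s5=1 s3=1 s10=0
t0.Δ3 s0=1 s1=1 s8=0 clk=1 s4=1 s2=0 s7=0 s9=1 s5=0 s3=1 s10=0
t1.Δ0 s0=1 s1=1 s8=0 clk=1 s4=1 s2=0 s7=0 s9=1 s5=0 s3=1 s10=0
t1.Δ1 s0=1 s1=1 s8=0 clk=0 s4=1 s2=0 s7=0 s9=1 s5=0 s3=1 s10=0
t2.Δ0 s0=1 s1=1 s8=0 clk=0 s4=1 s2=0 s7=0 s9=1 s5=0 s3=1 s10=0
t2.Δ1 s0=1 s1=1 s8=0 clk=1 s4=1 s2=0 s7=0 s9=1 s5=0 s3=1 s10=0

3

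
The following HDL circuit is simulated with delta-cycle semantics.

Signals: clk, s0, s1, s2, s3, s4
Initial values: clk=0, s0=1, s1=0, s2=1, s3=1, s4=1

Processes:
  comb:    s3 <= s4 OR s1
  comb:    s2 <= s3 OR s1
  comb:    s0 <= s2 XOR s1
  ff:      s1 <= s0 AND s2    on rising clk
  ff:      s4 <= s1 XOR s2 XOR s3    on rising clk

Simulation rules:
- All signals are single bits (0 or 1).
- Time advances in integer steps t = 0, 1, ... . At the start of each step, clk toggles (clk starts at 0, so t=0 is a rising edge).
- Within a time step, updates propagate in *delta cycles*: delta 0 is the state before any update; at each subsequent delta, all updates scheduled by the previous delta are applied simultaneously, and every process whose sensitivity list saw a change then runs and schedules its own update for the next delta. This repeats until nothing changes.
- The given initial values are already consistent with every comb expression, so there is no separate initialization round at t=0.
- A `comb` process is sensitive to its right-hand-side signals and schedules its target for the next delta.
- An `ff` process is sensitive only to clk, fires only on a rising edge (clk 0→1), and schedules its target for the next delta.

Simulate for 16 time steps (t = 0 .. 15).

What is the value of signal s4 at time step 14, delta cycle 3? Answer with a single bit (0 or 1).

t=0 Δ0: s0=1 clk=0 s2=1 s3=1 s4=1 s1=0
  Δ1: clk:0→1
  Δ2: s4:1→0, s1:0→1
  Δ3: s0:1→0
  (3Δ to stable)
t=1 Δ0: s0=0 clk=1 s2=1 s3=1 s4=0 s1=1
  Δ1: clk:1→0
  (1Δ to stable)
t=2 Δ0: s0=0 clk=0 s2=1 s3=1 s4=0 s1=1
  Δ1: clk:0→1
  Δ2: s4:0→1, s1:1→0
  Δ3: s0:0→1
  (3Δ to stable)
t=3 Δ0: s0=1 clk=1 s2=1 s3=1 s4=1 s1=0
  Δ1: clk:1→0
  (1Δ to stable)
t=4 Δ0: s0=1 clk=0 s2=1 s3=1 s4=1 s1=0
  Δ1: clk:0→1
  Δ2: s4:1→0, s1:0→1
  Δ3: s0:1→0
  (3Δ to stable)
t=5 Δ0: s0=0 clk=1 s2=1 s3=1 s4=0 s1=1
  Δ1: clk:1→0
  (1Δ to stable)
t=6 Δ0: s0=0 clk=0 s2=1 s3=1 s4=0 s1=1
  Δ1: clk:0→1
  Δ2: s4:0→1, s1:1→0
  Δ3: s0:0→1
  (3Δ to stable)
t=7 Δ0: s0=1 clk=1 s2=1 s3=1 s4=1 s1=0
  Δ1: clk:1→0
  (1Δ to stable)
t=8 Δ0: s0=1 clk=0 s2=1 s3=1 s4=1 s1=0
  Δ1: clk:0→1
  Δ2: s4:1→0, s1:0→1
  Δ3: s0:1→0
  (3Δ to stable)
t=9 Δ0: s0=0 clk=1 s2=1 s3=1 s4=0 s1=1
  Δ1: clk:1→0
  (1Δ to stable)
t=10 Δ0: s0=0 clk=0 s2=1 s3=1 s4=0 s1=1
  Δ1: clk:0→1
  Δ2: s4:0→1, s1:1→0
  Δ3: s0:0→1
  (3Δ to stable)
t=11 Δ0: s0=1 clk=1 s2=1 s3=1 s4=1 s1=0
  Δ1: clk:1→0
  (1Δ to stable)
t=12 Δ0: s0=1 clk=0 s2=1 s3=1 s4=1 s1=0
  Δ1: clk:0→1
  Δ2: s4:1→0, s1:0→1
  Δ3: s0:1→0
  (3Δ to stable)
t=13 Δ0: s0=0 clk=1 s2=1 s3=1 s4=0 s1=1
  Δ1: clk:1→0
  (1Δ to stable)
t=14 Δ0: s0=0 clk=0 s2=1 s3=1 s4=0 s1=1
  Δ1: clk:0→1
  Δ2: s4:0→1, s1:1→0
  Δ3: s0:0→1
  (3Δ to stable)
t=15 Δ0: s0=1 clk=1 s2=1 s3=1 s4=1 s1=0
  Δ1: clk:1→0
  (1Δ to stable)

1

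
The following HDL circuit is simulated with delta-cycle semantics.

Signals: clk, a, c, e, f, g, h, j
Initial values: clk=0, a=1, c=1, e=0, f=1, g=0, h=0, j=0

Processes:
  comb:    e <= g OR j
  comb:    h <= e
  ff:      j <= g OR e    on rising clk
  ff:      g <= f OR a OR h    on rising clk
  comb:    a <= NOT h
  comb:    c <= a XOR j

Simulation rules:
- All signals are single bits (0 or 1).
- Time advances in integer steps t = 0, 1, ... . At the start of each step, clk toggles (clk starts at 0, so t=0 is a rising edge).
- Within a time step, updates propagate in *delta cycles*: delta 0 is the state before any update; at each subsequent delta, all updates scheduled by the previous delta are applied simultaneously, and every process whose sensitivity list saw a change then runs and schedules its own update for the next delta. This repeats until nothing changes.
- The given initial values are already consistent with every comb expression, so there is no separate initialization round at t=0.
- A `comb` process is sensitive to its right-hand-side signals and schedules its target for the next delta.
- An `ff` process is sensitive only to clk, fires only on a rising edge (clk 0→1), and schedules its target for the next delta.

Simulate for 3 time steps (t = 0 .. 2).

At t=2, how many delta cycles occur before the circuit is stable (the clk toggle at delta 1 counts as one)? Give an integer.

t=0 Δ0: f=1 e=0 j=0 h=0 g=0 clk=0 c=1 a=1
  Δ1: clk:0→1
  Δ2: g:0→1
  Δ3: e:0→1
  Δ4: h:0→1
  Δ5: a:1→0
  Δ6: c:1→0
  (6Δ to stable)
t=1 Δ0: f=1 e=1 j=0 h=1 g=1 clk=1 c=0 a=0
  Δ1: clk:1→0
  (1Δ to stable)
t=2 Δ0: f=1 e=1 j=0 h=1 g=1 clk=0 c=0 a=0
  Δ1: clk:0→1
  Δ2: j:0→1
  Δ3: c:0→1
  (3Δ to stable)

3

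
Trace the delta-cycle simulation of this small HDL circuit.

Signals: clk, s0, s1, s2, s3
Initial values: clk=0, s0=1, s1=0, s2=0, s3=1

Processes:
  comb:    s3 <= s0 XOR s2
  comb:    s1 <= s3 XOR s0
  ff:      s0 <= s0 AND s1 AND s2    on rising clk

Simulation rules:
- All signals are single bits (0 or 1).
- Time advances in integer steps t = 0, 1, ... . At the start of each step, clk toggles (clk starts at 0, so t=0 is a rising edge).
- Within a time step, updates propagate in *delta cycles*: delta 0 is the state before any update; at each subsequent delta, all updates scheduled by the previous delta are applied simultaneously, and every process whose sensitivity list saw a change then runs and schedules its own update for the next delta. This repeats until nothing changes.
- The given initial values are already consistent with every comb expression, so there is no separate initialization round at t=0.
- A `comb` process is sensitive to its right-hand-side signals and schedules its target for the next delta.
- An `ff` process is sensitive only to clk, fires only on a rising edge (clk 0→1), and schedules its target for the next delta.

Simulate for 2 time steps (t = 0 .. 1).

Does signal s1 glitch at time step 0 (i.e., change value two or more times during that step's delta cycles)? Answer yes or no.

t=0 Δ0: s1=0 clk=0 s0=1 s2=0 s3=1
  Δ1: clk:0→1
  Δ2: s0:1→0
  Δ3: s1:0→1, s3:1→0
  Δ4: s1:1→0
  (4Δ to stable)
t=1 Δ0: s1=0 clk=1 s0=0 s2=0 s3=0
  Δ1: clk:1→0
  (1Δ to stable)

yes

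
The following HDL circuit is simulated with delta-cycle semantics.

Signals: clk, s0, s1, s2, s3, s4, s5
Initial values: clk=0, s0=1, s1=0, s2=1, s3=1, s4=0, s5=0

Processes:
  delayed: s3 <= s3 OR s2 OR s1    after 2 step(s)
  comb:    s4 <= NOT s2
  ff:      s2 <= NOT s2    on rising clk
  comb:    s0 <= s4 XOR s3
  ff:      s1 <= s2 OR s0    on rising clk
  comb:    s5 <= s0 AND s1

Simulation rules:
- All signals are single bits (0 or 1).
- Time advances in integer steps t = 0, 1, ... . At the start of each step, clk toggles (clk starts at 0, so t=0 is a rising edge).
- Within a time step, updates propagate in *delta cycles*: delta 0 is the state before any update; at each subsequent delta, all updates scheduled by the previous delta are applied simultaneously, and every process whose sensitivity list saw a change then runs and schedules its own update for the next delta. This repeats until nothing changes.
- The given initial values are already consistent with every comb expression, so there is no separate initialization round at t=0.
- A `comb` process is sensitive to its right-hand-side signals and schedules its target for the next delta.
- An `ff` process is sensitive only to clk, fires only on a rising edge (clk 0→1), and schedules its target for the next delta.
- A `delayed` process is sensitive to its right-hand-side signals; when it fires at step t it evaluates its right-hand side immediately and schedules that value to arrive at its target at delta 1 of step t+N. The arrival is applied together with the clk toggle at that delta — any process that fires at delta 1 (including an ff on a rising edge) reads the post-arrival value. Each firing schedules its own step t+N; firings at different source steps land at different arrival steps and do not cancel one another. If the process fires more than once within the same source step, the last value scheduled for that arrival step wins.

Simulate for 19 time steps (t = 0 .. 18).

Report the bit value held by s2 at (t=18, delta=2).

1

t0.Δ0 s3=1 s4=0 s2=1 s1=0 s0=1 s5=0 clk=0
t0.Δ1 s3=1 s4=0 s2=1 s1=0 s0=1 s5=0 clk=1
t0.Δ2 s3=1 s4=0 s2=0 s1=1 s0=1 s5=0 clk=1
t0.Δ3 s3=1 s4=1 s2=0 s1=1 s0=1 s5=1 clk=1
t0.Δ4 s3=1 s4=1 s2=0 s1=1 s0=0 s5=1 clk=1
t0.Δ5 s3=1 s4=1 s2=0 s1=1 s0=0 s5=0 clk=1
t1.Δ0 s3=1 s4=1 s2=0 s1=1 s0=0 s5=0 clk=1
t1.Δ1 s3=1 s4=1 s2=0 s1=1 s0=0 s5=0 clk=0
t2.Δ0 s3=1 s4=1 s2=0 s1=1 s0=0 s5=0 clk=0
t2.Δ1 s3=1 s4=1 s2=0 s1=1 s0=0 s5=0 clk=1
t2.Δ2 s3=1 s4=1 s2=1 s1=0 s0=0 s5=0 clk=1
t2.Δ3 s3=1 s4=0 s2=1 s1=0 s0=0 s5=0 clk=1
t2.Δ4 s3=1 s4=0 s2=1 s1=0 s0=1 s5=0 clk=1
t3.Δ0 s3=1 s4=0 s2=1 s1=0 s0=1 s5=0 clk=1
t3.Δ1 s3=1 s4=0 s2=1 s1=0 s0=1 s5=0 clk=0
t4.Δ0 s3=1 s4=0 s2=1 s1=0 s0=1 s5=0 clk=0
t4.Δ1 s3=1 s4=0 s2=1 s1=0 s0=1 s5=0 clk=1
t4.Δ2 s3=1 s4=0 s2=0 s1=1 s0=1 s5=0 clk=1
t4.Δ3 s3=1 s4=1 s2=0 s1=1 s0=1 s5=1 clk=1
t4.Δ4 s3=1 s4=1 s2=0 s1=1 s0=0 s5=1 clk=1
t4.Δ5 s3=1 s4=1 s2=0 s1=1 s0=0 s5=0 clk=1
t5.Δ0 s3=1 s4=1 s2=0 s1=1 s0=0 s5=0 clk=1
t5.Δ1 s3=1 s4=1 s2=0 s1=1 s0=0 s5=0 clk=0
t6.Δ0 s3=1 s4=1 s2=0 s1=1 s0=0 s5=0 clk=0
t6.Δ1 s3=1 s4=1 s2=0 s1=1 s0=0 s5=0 clk=1
t6.Δ2 s3=1 s4=1 s2=1 s1=0 s0=0 s5=0 clk=1
t6.Δ3 s3=1 s4=0 s2=1 s1=0 s0=0 s5=0 clk=1
t6.Δ4 s3=1 s4=0 s2=1 s1=0 s0=1 s5=0 clk=1
t7.Δ0 s3=1 s4=0 s2=1 s1=0 s0=1 s5=0 clk=1
t7.Δ1 s3=1 s4=0 s2=1 s1=0 s0=1 s5=0 clk=0
t8.Δ0 s3=1 s4=0 s2=1 s1=0 s0=1 s5=0 clk=0
t8.Δ1 s3=1 s4=0 s2=1 s1=0 s0=1 s5=0 clk=1
t8.Δ2 s3=1 s4=0 s2=0 s1=1 s0=1 s5=0 clk=1
t8.Δ3 s3=1 s4=1 s2=0 s1=1 s0=1 s5=1 clk=1
t8.Δ4 s3=1 s4=1 s2=0 s1=1 s0=0 s5=1 clk=1
t8.Δ5 s3=1 s4=1 s2=0 s1=1 s0=0 s5=0 clk=1
t9.Δ0 s3=1 s4=1 s2=0 s1=1 s0=0 s5=0 clk=1
t9.Δ1 s3=1 s4=1 s2=0 s1=1 s0=0 s5=0 clk=0
t10.Δ0 s3=1 s4=1 s2=0 s1=1 s0=0 s5=0 clk=0
t10.Δ1 s3=1 s4=1 s2=0 s1=1 s0=0 s5=0 clk=1
t10.Δ2 s3=1 s4=1 s2=1 s1=0 s0=0 s5=0 clk=1
t10.Δ3 s3=1 s4=0 s2=1 s1=0 s0=0 s5=0 clk=1
t10.Δ4 s3=1 s4=0 s2=1 s1=0 s0=1 s5=0 clk=1
t11.Δ0 s3=1 s4=0 s2=1 s1=0 s0=1 s5=0 clk=1
t11.Δ1 s3=1 s4=0 s2=1 s1=0 s0=1 s5=0 clk=0
t12.Δ0 s3=1 s4=0 s2=1 s1=0 s0=1 s5=0 clk=0
t12.Δ1 s3=1 s4=0 s2=1 s1=0 s0=1 s5=0 clk=1
t12.Δ2 s3=1 s4=0 s2=0 s1=1 s0=1 s5=0 clk=1
t12.Δ3 s3=1 s4=1 s2=0 s1=1 s0=1 s5=1 clk=1
t12.Δ4 s3=1 s4=1 s2=0 s1=1 s0=0 s5=1 clk=1
t12.Δ5 s3=1 s4=1 s2=0 s1=1 s0=0 s5=0 clk=1
t13.Δ0 s3=1 s4=1 s2=0 s1=1 s0=0 s5=0 clk=1
t13.Δ1 s3=1 s4=1 s2=0 s1=1 s0=0 s5=0 clk=0
t14.Δ0 s3=1 s4=1 s2=0 s1=1 s0=0 s5=0 clk=0
t14.Δ1 s3=1 s4=1 s2=0 s1=1 s0=0 s5=0 clk=1
t14.Δ2 s3=1 s4=1 s2=1 s1=0 s0=0 s5=0 clk=1
t14.Δ3 s3=1 s4=0 s2=1 s1=0 s0=0 s5=0 clk=1
t14.Δ4 s3=1 s4=0 s2=1 s1=0 s0=1 s5=0 clk=1
t15.Δ0 s3=1 s4=0 s2=1 s1=0 s0=1 s5=0 clk=1
t15.Δ1 s3=1 s4=0 s2=1 s1=0 s0=1 s5=0 clk=0
t16.Δ0 s3=1 s4=0 s2=1 s1=0 s0=1 s5=0 clk=0
t16.Δ1 s3=1 s4=0 s2=1 s1=0 s0=1 s5=0 clk=1
t16.Δ2 s3=1 s4=0 s2=0 s1=1 s0=1 s5=0 clk=1
t16.Δ3 s3=1 s4=1 s2=0 s1=1 s0=1 s5=1 clk=1
t16.Δ4 s3=1 s4=1 s2=0 s1=1 s0=0 s5=1 clk=1
t16.Δ5 s3=1 s4=1 s2=0 s1=1 s0=0 s5=0 clk=1
t17.Δ0 s3=1 s4=1 s2=0 s1=1 s0=0 s5=0 clk=1
t17.Δ1 s3=1 s4=1 s2=0 s1=1 s0=0 s5=0 clk=0
t18.Δ0 s3=1 s4=1 s2=0 s1=1 s0=0 s5=0 clk=0
t18.Δ1 s3=1 s4=1 s2=0 s1=1 s0=0 s5=0 clk=1
t18.Δ2 s3=1 s4=1 s2=1 s1=0 s0=0 s5=0 clk=1
t18.Δ3 s3=1 s4=0 s2=1 s1=0 s0=0 s5=0 clk=1
t18.Δ4 s3=1 s4=0 s2=1 s1=0 s0=1 s5=0 clk=1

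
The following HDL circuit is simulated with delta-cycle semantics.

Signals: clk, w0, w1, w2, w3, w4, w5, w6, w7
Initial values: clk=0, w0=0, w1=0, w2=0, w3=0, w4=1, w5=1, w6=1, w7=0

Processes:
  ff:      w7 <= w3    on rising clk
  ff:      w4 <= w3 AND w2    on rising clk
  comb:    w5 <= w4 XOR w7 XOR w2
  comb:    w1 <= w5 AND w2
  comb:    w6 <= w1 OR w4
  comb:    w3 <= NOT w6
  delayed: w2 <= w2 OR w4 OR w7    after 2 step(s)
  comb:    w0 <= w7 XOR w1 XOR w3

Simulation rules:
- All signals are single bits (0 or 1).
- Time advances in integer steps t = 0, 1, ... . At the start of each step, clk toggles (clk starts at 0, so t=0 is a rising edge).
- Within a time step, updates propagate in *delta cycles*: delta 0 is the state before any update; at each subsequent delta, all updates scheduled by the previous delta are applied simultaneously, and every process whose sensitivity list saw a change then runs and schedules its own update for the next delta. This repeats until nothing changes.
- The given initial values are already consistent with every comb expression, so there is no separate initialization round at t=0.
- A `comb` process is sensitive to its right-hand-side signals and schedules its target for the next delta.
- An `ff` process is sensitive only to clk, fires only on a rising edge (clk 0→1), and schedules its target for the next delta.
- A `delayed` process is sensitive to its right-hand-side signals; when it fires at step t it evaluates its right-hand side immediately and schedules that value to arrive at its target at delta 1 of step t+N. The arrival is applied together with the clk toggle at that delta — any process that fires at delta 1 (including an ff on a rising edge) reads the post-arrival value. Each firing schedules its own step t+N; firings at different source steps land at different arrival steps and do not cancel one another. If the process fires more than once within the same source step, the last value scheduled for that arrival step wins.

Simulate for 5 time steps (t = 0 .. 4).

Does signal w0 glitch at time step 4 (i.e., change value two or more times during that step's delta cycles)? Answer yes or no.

t=0 Δ0: w4=1 w6=1 w1=0 w5=1 w0=0 w2=0 w7=0 clk=0 w3=0
  Δ1: clk:0→1
  Δ2: w4:1→0
  Δ3: w6:1→0, w5:1→0
  Δ4: w3:0→1
  Δ5: w0:0→1
  (5Δ to stable)
t=1 Δ0: w4=0 w6=0 w1=0 w5=0 w0=1 w2=0 w7=0 clk=1 w3=1
  Δ1: clk:1→0
  (1Δ to stable)
t=2 Δ0: w4=0 w6=0 w1=0 w5=0 w0=1 w2=0 w7=0 clk=0 w3=1
  Δ1: clk:0→1
  Δ2: w7:0→1
  Δ3: w5:0→1, w0:1→0
  (3Δ to stable)
t=3 Δ0: w4=0 w6=0 w1=0 w5=1 w0=0 w2=0 w7=1 clk=1 w3=1
  Δ1: clk:1→0
  (1Δ to stable)
t=4 Δ0: w4=0 w6=0 w1=0 w5=1 w0=0 w2=0 w7=1 clk=0 w3=1
  Δ1: w2:0→1, clk:0→1
  Δ2: w4:0→1, w1:0→1, w5:1→0
  Δ3: w6:0→1, w1:1→0, w5:0→1, w0:0→1
  Δ4: w1:0→1, w0:1→0, w3:1→0
  (4Δ to stable)

yes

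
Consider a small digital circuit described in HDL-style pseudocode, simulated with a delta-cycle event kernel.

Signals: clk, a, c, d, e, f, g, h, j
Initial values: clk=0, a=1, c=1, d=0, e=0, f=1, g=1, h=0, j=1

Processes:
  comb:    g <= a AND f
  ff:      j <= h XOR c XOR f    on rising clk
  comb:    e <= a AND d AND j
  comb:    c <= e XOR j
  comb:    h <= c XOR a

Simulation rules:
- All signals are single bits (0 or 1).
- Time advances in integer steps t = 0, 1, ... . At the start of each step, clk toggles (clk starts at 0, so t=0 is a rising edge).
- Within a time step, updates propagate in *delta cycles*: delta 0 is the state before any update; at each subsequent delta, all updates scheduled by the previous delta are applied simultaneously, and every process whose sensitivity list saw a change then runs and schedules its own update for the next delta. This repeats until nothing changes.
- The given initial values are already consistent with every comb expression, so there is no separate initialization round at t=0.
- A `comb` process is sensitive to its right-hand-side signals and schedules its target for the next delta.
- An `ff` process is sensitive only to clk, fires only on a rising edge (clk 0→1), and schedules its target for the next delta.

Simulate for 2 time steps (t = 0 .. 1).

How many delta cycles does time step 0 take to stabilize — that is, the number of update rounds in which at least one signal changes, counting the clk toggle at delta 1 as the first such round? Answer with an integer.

t=0 Δ0: f=1 d=0 e=0 a=1 g=1 clk=0 j=1 c=1 h=0
  Δ1: clk:0→1
  Δ2: j:1→0
  Δ3: c:1→0
  Δ4: h:0→1
  (4Δ to stable)
t=1 Δ0: f=1 d=0 e=0 a=1 g=1 clk=1 j=0 c=0 h=1
  Δ1: clk:1→0
  (1Δ to stable)

4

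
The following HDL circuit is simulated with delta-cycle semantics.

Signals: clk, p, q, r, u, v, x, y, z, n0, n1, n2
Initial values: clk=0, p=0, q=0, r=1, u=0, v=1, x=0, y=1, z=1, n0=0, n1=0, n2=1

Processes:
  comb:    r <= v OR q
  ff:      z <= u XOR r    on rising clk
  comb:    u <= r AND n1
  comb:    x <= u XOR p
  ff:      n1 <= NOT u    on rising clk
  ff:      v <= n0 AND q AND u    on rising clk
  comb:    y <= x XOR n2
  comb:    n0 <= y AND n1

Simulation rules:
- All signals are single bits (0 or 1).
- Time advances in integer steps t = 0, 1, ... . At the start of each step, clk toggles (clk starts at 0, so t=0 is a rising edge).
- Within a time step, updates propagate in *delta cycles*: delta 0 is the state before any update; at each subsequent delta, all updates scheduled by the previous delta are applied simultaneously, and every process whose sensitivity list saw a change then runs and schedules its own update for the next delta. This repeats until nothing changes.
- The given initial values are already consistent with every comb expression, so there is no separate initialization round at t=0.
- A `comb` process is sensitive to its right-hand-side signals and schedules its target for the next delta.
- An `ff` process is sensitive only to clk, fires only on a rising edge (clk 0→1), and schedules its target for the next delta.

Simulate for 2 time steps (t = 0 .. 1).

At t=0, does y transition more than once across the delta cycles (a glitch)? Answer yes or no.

yes

[bits: p,u,n2,r,y,n0,v,n1,z,clk,x,q]
t=0: Δ0=001110101000 Δ1=001110101100 Δ2=001110011100 Δ3=011011011100 Δ4=001011011110 Δ5=001001011100 Δ6=001010011100 Δ7=001011011100 | 7Δ
t=1: Δ0=001011011100 Δ1=001011011000 | 1Δ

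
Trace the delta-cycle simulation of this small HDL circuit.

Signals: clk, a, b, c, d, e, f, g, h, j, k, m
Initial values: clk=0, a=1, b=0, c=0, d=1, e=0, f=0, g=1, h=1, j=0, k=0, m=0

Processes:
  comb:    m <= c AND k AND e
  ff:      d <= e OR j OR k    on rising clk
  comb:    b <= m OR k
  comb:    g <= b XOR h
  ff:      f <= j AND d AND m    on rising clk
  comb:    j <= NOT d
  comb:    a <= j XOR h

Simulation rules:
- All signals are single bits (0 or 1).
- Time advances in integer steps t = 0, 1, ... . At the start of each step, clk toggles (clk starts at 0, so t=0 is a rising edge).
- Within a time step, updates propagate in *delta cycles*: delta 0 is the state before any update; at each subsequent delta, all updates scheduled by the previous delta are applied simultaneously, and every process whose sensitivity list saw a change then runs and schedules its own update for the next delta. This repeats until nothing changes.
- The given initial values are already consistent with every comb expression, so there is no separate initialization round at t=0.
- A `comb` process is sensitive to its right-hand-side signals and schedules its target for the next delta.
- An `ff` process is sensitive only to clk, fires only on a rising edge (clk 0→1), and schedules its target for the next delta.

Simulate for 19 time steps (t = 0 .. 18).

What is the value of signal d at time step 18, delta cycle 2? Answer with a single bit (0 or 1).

1

t=0 Δ0: g=1 j=0 e=0 c=0 f=0 h=1 clk=0 k=0 m=0 d=1 b=0 a=1
  Δ1: clk:0→1
  Δ2: d:1→0
  Δ3: j:0→1
  Δ4: a:1→0
  (4Δ to stable)
t=1 Δ0: g=1 j=1 e=0 c=0 f=0 h=1 clk=1 k=0 m=0 d=0 b=0 a=0
  Δ1: clk:1→0
  (1Δ to stable)
t=2 Δ0: g=1 j=1 e=0 c=0 f=0 h=1 clk=0 k=0 m=0 d=0 b=0 a=0
  Δ1: clk:0→1
  Δ2: d:0→1
  Δ3: j:1→0
  Δ4: a:0→1
  (4Δ to stable)
t=3 Δ0: g=1 j=0 e=0 c=0 f=0 h=1 clk=1 k=0 m=0 d=1 b=0 a=1
  Δ1: clk:1→0
  (1Δ to stable)
t=4 Δ0: g=1 j=0 e=0 c=0 f=0 h=1 clk=0 k=0 m=0 d=1 b=0 a=1
  Δ1: clk:0→1
  Δ2: d:1→0
  Δ3: j:0→1
  Δ4: a:1→0
  (4Δ to stable)
t=5 Δ0: g=1 j=1 e=0 c=0 f=0 h=1 clk=1 k=0 m=0 d=0 b=0 a=0
  Δ1: clk:1→0
  (1Δ to stable)
t=6 Δ0: g=1 j=1 e=0 c=0 f=0 h=1 clk=0 k=0 m=0 d=0 b=0 a=0
  Δ1: clk:0→1
  Δ2: d:0→1
  Δ3: j:1→0
  Δ4: a:0→1
  (4Δ to stable)
t=7 Δ0: g=1 j=0 e=0 c=0 f=0 h=1 clk=1 k=0 m=0 d=1 b=0 a=1
  Δ1: clk:1→0
  (1Δ to stable)
t=8 Δ0: g=1 j=0 e=0 c=0 f=0 h=1 clk=0 k=0 m=0 d=1 b=0 a=1
  Δ1: clk:0→1
  Δ2: d:1→0
  Δ3: j:0→1
  Δ4: a:1→0
  (4Δ to stable)
t=9 Δ0: g=1 j=1 e=0 c=0 f=0 h=1 clk=1 k=0 m=0 d=0 b=0 a=0
  Δ1: clk:1→0
  (1Δ to stable)
t=10 Δ0: g=1 j=1 e=0 c=0 f=0 h=1 clk=0 k=0 m=0 d=0 b=0 a=0
  Δ1: clk:0→1
  Δ2: d:0→1
  Δ3: j:1→0
  Δ4: a:0→1
  (4Δ to stable)
t=11 Δ0: g=1 j=0 e=0 c=0 f=0 h=1 clk=1 k=0 m=0 d=1 b=0 a=1
  Δ1: clk:1→0
  (1Δ to stable)
t=12 Δ0: g=1 j=0 e=0 c=0 f=0 h=1 clk=0 k=0 m=0 d=1 b=0 a=1
  Δ1: clk:0→1
  Δ2: d:1→0
  Δ3: j:0→1
  Δ4: a:1→0
  (4Δ to stable)
t=13 Δ0: g=1 j=1 e=0 c=0 f=0 h=1 clk=1 k=0 m=0 d=0 b=0 a=0
  Δ1: clk:1→0
  (1Δ to stable)
t=14 Δ0: g=1 j=1 e=0 c=0 f=0 h=1 clk=0 k=0 m=0 d=0 b=0 a=0
  Δ1: clk:0→1
  Δ2: d:0→1
  Δ3: j:1→0
  Δ4: a:0→1
  (4Δ to stable)
t=15 Δ0: g=1 j=0 e=0 c=0 f=0 h=1 clk=1 k=0 m=0 d=1 b=0 a=1
  Δ1: clk:1→0
  (1Δ to stable)
t=16 Δ0: g=1 j=0 e=0 c=0 f=0 h=1 clk=0 k=0 m=0 d=1 b=0 a=1
  Δ1: clk:0→1
  Δ2: d:1→0
  Δ3: j:0→1
  Δ4: a:1→0
  (4Δ to stable)
t=17 Δ0: g=1 j=1 e=0 c=0 f=0 h=1 clk=1 k=0 m=0 d=0 b=0 a=0
  Δ1: clk:1→0
  (1Δ to stable)
t=18 Δ0: g=1 j=1 e=0 c=0 f=0 h=1 clk=0 k=0 m=0 d=0 b=0 a=0
  Δ1: clk:0→1
  Δ2: d:0→1
  Δ3: j:1→0
  Δ4: a:0→1
  (4Δ to stable)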